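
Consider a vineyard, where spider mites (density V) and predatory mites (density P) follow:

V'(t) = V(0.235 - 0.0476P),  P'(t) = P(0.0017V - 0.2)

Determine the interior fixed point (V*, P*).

V* ≈ 118, P* ≈ 4.94

Set dP/dt = 0 with P > 0: 0.0017V - 0.2 = 0, so V* = 0.2/0.0017 = 118.
Set dV/dt = 0 with V > 0: 0.235 - 0.0476P = 0, so P* = 0.235/0.0476 = 4.94.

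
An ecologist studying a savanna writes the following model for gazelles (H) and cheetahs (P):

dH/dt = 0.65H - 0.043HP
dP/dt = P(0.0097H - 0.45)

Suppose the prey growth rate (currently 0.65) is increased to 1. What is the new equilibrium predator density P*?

At the interior fixed point, setting dH/dt = 0 with H > 0 fixes P* = (prey growth rate)/(HP coefficient) — independent of the other coefficients.
With the change, P* = 1/0.043 = 23.3; it rises from 15.1.

P* ≈ 23.3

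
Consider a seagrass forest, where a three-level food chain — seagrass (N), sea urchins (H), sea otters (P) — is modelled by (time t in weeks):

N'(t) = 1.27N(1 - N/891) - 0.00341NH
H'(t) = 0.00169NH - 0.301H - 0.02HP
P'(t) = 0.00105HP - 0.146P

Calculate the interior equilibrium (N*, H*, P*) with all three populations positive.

N* ≈ 558, H* ≈ 139, P* ≈ 32.1

From dP/dt = 0: 0.00105H* = 0.146, so H* = 139.
From dN/dt = 0: 1.27(1 - N*/891) = 0.00341·139, giving N* = 891·(1 - 0.373) = 558.
From dH/dt = 0: 0.00169·558 - 0.301 = 0.02P*, so P* = 0.643/0.02 = 32.1.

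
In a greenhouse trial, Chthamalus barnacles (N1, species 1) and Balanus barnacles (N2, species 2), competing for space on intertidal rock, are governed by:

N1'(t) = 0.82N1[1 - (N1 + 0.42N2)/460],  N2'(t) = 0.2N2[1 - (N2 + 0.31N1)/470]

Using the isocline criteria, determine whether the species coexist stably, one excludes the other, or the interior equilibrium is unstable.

stable coexistence

Compare the nullcline intercepts: K1/α12 = 460/0.42 = 1100 > K2 = 470; K2/α21 = 470/0.31 = 1520 > K1 = 460.
Since both inequalities hold, each species can invade when rare, so the interior equilibrium is stable.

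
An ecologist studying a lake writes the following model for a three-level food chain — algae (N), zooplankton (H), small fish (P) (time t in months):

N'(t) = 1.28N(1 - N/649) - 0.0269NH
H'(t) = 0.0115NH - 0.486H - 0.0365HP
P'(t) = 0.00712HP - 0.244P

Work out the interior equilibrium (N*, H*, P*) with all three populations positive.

N* ≈ 182, H* ≈ 34.3, P* ≈ 43.9

From dP/dt = 0: 0.00712H* = 0.244, so H* = 34.3.
From dN/dt = 0: 1.28(1 - N*/649) = 0.0269·34.3, giving N* = 649·(1 - 0.72) = 182.
From dH/dt = 0: 0.0115·182 - 0.486 = 0.0365P*, so P* = 1.6/0.0365 = 43.9.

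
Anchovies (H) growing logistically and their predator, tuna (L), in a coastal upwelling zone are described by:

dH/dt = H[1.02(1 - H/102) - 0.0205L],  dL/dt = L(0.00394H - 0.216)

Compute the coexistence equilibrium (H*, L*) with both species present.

H* ≈ 54.8, L* ≈ 23

From dL/dt = 0 with L > 0: 0.00394H* = 0.216, so H* = 54.8.
Substitute into dH/dt = 0: 1.02(1 - 54.8/102) = 0.0205L*.
The bracket is 0.463, giving L* = 0.472/0.0205 = 23.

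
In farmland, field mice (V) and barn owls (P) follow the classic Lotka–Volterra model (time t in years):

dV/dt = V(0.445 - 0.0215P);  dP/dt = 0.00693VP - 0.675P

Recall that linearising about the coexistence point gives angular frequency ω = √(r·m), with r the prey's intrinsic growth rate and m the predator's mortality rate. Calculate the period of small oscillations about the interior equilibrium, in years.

T ≈ 11.5 years

Here r = 0.445 and m = 0.675, so r·m = 0.3.
ω = √0.3 = 0.548 per year, hence T = 2π/ω ≈ 11.5 years.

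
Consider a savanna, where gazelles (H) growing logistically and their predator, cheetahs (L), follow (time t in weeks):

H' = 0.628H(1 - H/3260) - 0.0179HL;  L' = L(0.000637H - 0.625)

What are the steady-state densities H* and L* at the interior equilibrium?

H* ≈ 981, L* ≈ 24.5

From dL/dt = 0 with L > 0: 0.000637H* = 0.625, so H* = 981.
Substitute into dH/dt = 0: 0.628(1 - 981/3260) = 0.0179L*.
The bracket is 0.699, giving L* = 0.439/0.0179 = 24.5.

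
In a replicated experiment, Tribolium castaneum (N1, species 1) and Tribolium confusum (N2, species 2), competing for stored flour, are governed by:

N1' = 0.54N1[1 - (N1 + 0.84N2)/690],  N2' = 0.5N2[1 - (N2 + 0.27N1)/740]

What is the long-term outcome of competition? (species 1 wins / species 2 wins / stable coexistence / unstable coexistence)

stable coexistence

Compare the nullcline intercepts: K1/α12 = 690/0.84 = 821 > K2 = 740; K2/α21 = 740/0.27 = 2740 > K1 = 690.
Since both inequalities hold, each species can invade when rare, so the interior equilibrium is stable.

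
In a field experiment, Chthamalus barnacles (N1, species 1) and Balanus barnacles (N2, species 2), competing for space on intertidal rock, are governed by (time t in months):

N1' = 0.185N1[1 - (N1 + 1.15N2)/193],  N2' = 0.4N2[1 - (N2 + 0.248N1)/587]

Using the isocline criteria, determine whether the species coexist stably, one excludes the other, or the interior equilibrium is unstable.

species 2 excludes species 1

Compare the nullcline intercepts: K1/α12 = 193/1.15 = 168 < K2 = 587; K2/α21 = 587/0.248 = 2370 > K1 = 193.
Since the inequalities point opposite ways, species 2 can invade but species 1 cannot.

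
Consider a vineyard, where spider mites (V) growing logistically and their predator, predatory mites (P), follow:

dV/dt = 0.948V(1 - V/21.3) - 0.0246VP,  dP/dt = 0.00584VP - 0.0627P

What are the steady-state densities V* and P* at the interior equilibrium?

From dP/dt = 0 with P > 0: 0.00584V* = 0.0627, so V* = 10.7.
Substitute into dV/dt = 0: 0.948(1 - 10.7/21.3) = 0.0246P*.
The bracket is 0.496, giving P* = 0.47/0.0246 = 19.1.

V* ≈ 10.7, P* ≈ 19.1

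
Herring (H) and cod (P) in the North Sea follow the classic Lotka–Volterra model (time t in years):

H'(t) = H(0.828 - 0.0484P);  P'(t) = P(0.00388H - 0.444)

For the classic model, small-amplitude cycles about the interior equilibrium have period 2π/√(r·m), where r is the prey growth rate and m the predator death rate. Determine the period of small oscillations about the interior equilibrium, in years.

T ≈ 10.4 years

Here r = 0.828 and m = 0.444, so r·m = 0.368.
ω = √0.368 = 0.606 per year, hence T = 2π/ω ≈ 10.4 years.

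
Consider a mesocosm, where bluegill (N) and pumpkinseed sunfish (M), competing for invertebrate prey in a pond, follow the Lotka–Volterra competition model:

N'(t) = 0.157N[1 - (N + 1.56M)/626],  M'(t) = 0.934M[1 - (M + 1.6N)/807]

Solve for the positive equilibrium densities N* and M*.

N* ≈ 423, M* ≈ 130

Setting both brackets to zero gives the nullclines N + 1.56M = 626 and 1.6N + M = 807.
Substituting M = 807 - 1.6N into the first: N(1 - 1.56·1.6) = 626 - 1.56·807.
So N* = -633/-1.5 = 423, and then M* = 807 - 1.6·423 = 130.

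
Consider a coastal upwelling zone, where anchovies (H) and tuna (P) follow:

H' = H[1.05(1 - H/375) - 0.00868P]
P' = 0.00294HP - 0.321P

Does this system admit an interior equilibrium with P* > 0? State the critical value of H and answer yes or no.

The predator equation gives dP/dt > 0 only when H > 0.321/0.00294 = 109.
Without the predator, H → K = 375. Since 375 > 109, the predator can invade and persist.

Threshold H = 109; K > 109, so yes, the predator persists.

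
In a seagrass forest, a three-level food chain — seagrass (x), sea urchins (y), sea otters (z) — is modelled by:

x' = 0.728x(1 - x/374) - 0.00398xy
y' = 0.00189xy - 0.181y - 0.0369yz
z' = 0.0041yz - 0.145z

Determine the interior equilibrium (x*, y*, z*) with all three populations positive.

From dz/dt = 0: 0.0041y* = 0.145, so y* = 35.4.
From dx/dt = 0: 0.728(1 - x*/374) = 0.00398·35.4, giving x* = 374·(1 - 0.193) = 302.
From dy/dt = 0: 0.00189·302 - 0.181 = 0.0369z*, so z* = 0.389/0.0369 = 10.5.

x* ≈ 302, y* ≈ 35.4, z* ≈ 10.5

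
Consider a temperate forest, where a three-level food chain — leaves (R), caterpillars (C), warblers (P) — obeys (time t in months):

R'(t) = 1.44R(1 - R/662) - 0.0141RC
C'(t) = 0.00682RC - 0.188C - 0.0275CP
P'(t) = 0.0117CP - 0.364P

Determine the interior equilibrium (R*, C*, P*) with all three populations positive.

From dP/dt = 0: 0.0117C* = 0.364, so C* = 31.1.
From dR/dt = 0: 1.44(1 - R*/662) = 0.0141·31.1, giving R* = 662·(1 - 0.305) = 460.
From dC/dt = 0: 0.00682·460 - 0.188 = 0.0275P*, so P* = 2.95/0.0275 = 107.

R* ≈ 460, C* ≈ 31.1, P* ≈ 107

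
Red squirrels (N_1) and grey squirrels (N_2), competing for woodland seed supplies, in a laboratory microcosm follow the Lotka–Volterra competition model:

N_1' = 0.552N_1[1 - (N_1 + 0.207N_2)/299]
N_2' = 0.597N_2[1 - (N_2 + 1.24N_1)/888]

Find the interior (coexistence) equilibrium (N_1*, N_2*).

Setting both brackets to zero gives the nullclines N_1 + 0.207N_2 = 299 and 1.24N_1 + N_2 = 888.
Substituting N_2 = 888 - 1.24N_1 into the first: N_1(1 - 0.207·1.24) = 299 - 0.207·888.
So N_1* = 115/0.743 = 155, and then N_2* = 888 - 1.24·155 = 696.

N_1* ≈ 155, N_2* ≈ 696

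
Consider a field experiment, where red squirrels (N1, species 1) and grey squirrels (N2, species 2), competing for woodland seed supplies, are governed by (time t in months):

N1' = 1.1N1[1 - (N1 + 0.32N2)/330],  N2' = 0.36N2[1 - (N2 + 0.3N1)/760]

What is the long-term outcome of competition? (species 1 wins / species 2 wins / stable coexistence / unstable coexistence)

Compare the nullcline intercepts: K1/α12 = 330/0.32 = 1030 > K2 = 760; K2/α21 = 760/0.3 = 2530 > K1 = 330.
Since both inequalities hold, each species can invade when rare, so the interior equilibrium is stable.

stable coexistence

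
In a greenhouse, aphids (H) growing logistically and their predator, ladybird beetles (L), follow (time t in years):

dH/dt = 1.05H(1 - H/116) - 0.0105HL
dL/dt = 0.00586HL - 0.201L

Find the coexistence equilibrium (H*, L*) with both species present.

From dL/dt = 0 with L > 0: 0.00586H* = 0.201, so H* = 34.3.
Substitute into dH/dt = 0: 1.05(1 - 34.3/116) = 0.0105L*.
The bracket is 0.704, giving L* = 0.74/0.0105 = 70.4.

H* ≈ 34.3, L* ≈ 70.4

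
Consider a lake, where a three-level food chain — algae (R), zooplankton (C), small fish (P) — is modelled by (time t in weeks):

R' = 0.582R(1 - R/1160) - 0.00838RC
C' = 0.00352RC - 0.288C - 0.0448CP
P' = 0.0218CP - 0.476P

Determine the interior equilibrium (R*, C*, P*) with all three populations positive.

R* ≈ 795, C* ≈ 21.8, P* ≈ 56.1

From dP/dt = 0: 0.0218C* = 0.476, so C* = 21.8.
From dR/dt = 0: 0.582(1 - R*/1160) = 0.00838·21.8, giving R* = 1160·(1 - 0.314) = 795.
From dC/dt = 0: 0.00352·795 - 0.288 = 0.0448P*, so P* = 2.51/0.0448 = 56.1.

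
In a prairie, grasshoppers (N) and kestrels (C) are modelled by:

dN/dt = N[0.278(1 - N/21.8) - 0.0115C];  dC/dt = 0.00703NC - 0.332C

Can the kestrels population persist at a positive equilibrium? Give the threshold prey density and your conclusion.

Threshold N = 47.2; K < 47.2, so no, the predator goes extinct.

The predator equation gives dC/dt > 0 only when N > 0.332/0.00703 = 47.2.
Without the predator, N → K = 21.8. Since 21.8 < 47.2, the predator cannot invade.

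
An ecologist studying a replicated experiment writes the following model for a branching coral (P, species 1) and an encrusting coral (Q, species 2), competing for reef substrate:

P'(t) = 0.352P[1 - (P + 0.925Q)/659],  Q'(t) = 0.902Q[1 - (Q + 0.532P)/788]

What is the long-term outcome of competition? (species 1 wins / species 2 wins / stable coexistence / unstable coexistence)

species 2 excludes species 1

Compare the nullcline intercepts: K1/α12 = 659/0.925 = 712 < K2 = 788; K2/α21 = 788/0.532 = 1480 > K1 = 659.
Since the inequalities point opposite ways, species 2 can invade but species 1 cannot.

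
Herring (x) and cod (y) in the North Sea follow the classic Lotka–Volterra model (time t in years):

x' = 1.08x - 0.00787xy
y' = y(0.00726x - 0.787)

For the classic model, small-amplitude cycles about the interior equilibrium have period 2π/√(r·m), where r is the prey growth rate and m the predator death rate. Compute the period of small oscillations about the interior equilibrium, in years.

Here r = 1.08 and m = 0.787, so r·m = 0.85.
ω = √0.85 = 0.922 per year, hence T = 2π/ω ≈ 6.82 years.

T ≈ 6.82 years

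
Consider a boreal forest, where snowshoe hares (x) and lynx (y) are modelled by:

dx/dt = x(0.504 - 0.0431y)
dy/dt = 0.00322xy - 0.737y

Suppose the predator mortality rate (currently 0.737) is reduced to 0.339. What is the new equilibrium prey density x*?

x* ≈ 105

At the interior fixed point, setting dy/dt = 0 with y > 0 fixes x* = (predator death rate)/(xy coefficient) — independent of the other coefficients.
With the change, x* = 0.339/0.00322 = 105; it falls from 229.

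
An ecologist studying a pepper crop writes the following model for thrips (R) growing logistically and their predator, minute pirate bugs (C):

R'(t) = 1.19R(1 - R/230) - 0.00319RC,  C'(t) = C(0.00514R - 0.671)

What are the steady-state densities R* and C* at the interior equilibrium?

From dC/dt = 0 with C > 0: 0.00514R* = 0.671, so R* = 131.
Substitute into dR/dt = 0: 1.19(1 - 131/230) = 0.00319C*.
The bracket is 0.432, giving C* = 0.515/0.00319 = 161.

R* ≈ 131, C* ≈ 161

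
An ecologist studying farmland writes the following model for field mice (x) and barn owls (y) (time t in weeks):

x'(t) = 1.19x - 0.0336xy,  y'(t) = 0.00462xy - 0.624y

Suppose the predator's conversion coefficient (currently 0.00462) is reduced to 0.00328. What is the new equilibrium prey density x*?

At the interior fixed point, setting dy/dt = 0 with y > 0 fixes x* = (predator death rate)/(xy coefficient) — independent of the other coefficients.
With the change, x* = 0.624/0.00328 = 190; it rises from 135.

x* ≈ 190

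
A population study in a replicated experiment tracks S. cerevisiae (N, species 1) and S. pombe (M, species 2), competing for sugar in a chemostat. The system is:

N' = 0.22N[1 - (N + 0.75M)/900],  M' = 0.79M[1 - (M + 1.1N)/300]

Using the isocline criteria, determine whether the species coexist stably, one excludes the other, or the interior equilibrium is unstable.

Compare the nullcline intercepts: K1/α12 = 900/0.75 = 1200 > K2 = 300; K2/α21 = 300/1.1 = 273 < K1 = 900.
Since the inequalities point opposite ways, species 1 can invade but species 2 cannot.

species 1 excludes species 2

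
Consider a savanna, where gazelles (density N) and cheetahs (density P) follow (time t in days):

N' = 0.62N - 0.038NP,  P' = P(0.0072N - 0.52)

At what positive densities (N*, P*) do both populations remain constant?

Set dP/dt = 0 with P > 0: 0.0072N - 0.52 = 0, so N* = 0.52/0.0072 = 72.2.
Set dN/dt = 0 with N > 0: 0.62 - 0.038P = 0, so P* = 0.62/0.038 = 16.3.

N* ≈ 72.2, P* ≈ 16.3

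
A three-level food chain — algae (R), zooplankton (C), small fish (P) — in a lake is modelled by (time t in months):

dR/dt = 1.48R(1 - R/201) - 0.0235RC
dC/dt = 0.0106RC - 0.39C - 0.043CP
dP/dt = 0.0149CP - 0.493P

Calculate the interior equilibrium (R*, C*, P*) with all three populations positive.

R* ≈ 95.4, C* ≈ 33.1, P* ≈ 14.4

From dP/dt = 0: 0.0149C* = 0.493, so C* = 33.1.
From dR/dt = 0: 1.48(1 - R*/201) = 0.0235·33.1, giving R* = 201·(1 - 0.525) = 95.4.
From dC/dt = 0: 0.0106·95.4 - 0.39 = 0.043P*, so P* = 0.621/0.043 = 14.4.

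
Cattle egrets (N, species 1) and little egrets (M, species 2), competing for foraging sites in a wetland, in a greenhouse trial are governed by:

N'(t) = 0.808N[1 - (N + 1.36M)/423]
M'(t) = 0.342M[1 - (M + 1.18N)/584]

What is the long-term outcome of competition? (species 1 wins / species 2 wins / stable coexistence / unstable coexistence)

Compare the nullcline intercepts: K1/α12 = 423/1.36 = 311 < K2 = 584; K2/α21 = 584/1.18 = 495 > K1 = 423.
Since the inequalities point opposite ways, species 2 can invade but species 1 cannot.

species 2 excludes species 1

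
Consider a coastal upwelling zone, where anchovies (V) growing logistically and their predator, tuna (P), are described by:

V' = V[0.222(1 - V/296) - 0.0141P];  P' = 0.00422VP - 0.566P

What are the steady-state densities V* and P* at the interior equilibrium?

From dP/dt = 0 with P > 0: 0.00422V* = 0.566, so V* = 134.
Substitute into dV/dt = 0: 0.222(1 - 134/296) = 0.0141P*.
The bracket is 0.547, giving P* = 0.121/0.0141 = 8.61.

V* ≈ 134, P* ≈ 8.61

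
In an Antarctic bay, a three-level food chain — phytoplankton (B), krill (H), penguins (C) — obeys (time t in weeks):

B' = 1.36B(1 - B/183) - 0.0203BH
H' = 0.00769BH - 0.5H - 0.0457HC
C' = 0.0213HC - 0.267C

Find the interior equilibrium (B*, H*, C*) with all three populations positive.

From dC/dt = 0: 0.0213H* = 0.267, so H* = 12.5.
From dB/dt = 0: 1.36(1 - B*/183) = 0.0203·12.5, giving B* = 183·(1 - 0.187) = 149.
From dH/dt = 0: 0.00769·149 - 0.5 = 0.0457C*, so C* = 0.644/0.0457 = 14.1.

B* ≈ 149, H* ≈ 12.5, C* ≈ 14.1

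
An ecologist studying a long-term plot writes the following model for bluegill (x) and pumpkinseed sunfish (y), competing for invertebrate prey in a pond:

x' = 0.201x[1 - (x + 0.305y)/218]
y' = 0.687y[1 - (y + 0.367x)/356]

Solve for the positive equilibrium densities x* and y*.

Setting both brackets to zero gives the nullclines x + 0.305y = 218 and 0.367x + y = 356.
Substituting y = 356 - 0.367x into the first: x(1 - 0.305·0.367) = 218 - 0.305·356.
So x* = 109/0.888 = 123, and then y* = 356 - 0.367·123 = 311.

x* ≈ 123, y* ≈ 311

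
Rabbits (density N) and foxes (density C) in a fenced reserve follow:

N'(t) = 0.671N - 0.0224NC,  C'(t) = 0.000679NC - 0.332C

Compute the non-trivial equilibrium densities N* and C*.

Set dC/dt = 0 with C > 0: 0.000679N - 0.332 = 0, so N* = 0.332/0.000679 = 489.
Set dN/dt = 0 with N > 0: 0.671 - 0.0224C = 0, so C* = 0.671/0.0224 = 30.

N* ≈ 489, C* ≈ 30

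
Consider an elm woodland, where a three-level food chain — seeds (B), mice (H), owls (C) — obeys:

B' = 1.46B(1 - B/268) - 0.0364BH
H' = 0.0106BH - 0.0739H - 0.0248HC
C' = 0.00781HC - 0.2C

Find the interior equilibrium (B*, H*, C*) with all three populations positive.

From dC/dt = 0: 0.00781H* = 0.2, so H* = 25.6.
From dB/dt = 0: 1.46(1 - B*/268) = 0.0364·25.6, giving B* = 268·(1 - 0.638) = 96.9.
From dH/dt = 0: 0.0106·96.9 - 0.0739 = 0.0248C*, so C* = 0.953/0.0248 = 38.4.

B* ≈ 96.9, H* ≈ 25.6, C* ≈ 38.4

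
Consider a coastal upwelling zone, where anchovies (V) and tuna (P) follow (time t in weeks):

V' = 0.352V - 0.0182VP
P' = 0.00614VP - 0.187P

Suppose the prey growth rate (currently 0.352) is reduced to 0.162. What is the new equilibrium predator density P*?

At the interior fixed point, setting dV/dt = 0 with V > 0 fixes P* = (prey growth rate)/(VP coefficient) — independent of the other coefficients.
With the change, P* = 0.162/0.0182 = 8.9; it falls from 19.3.

P* ≈ 8.9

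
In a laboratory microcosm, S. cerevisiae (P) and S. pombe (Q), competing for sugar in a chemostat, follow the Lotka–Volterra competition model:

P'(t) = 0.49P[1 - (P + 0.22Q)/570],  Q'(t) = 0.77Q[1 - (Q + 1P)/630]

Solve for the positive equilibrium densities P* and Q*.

P* ≈ 553, Q* ≈ 76.9

Setting both brackets to zero gives the nullclines P + 0.22Q = 570 and 1P + Q = 630.
Substituting Q = 630 - 1P into the first: P(1 - 0.22·1) = 570 - 0.22·630.
So P* = 431/0.78 = 553, and then Q* = 630 - 1·553 = 76.9.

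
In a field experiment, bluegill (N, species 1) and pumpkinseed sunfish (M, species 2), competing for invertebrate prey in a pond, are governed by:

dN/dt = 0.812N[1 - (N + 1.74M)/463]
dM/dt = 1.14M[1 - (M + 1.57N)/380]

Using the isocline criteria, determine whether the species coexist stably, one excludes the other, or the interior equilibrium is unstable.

unstable coexistence (outcome depends on initial conditions)

Compare the nullcline intercepts: K1/α12 = 463/1.74 = 266 < K2 = 380; K2/α21 = 380/1.57 = 242 < K1 = 463.
Since both are reversed, neither can invade when rare; the interior point is a saddle.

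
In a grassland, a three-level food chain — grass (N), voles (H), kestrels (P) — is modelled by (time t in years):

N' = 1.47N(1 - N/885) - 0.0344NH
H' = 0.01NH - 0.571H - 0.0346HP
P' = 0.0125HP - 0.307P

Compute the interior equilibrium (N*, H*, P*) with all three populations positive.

From dP/dt = 0: 0.0125H* = 0.307, so H* = 24.6.
From dN/dt = 0: 1.47(1 - N*/885) = 0.0344·24.6, giving N* = 885·(1 - 0.575) = 376.
From dH/dt = 0: 0.01·376 - 0.571 = 0.0346P*, so P* = 3.19/0.0346 = 92.3.

N* ≈ 376, H* ≈ 24.6, P* ≈ 92.3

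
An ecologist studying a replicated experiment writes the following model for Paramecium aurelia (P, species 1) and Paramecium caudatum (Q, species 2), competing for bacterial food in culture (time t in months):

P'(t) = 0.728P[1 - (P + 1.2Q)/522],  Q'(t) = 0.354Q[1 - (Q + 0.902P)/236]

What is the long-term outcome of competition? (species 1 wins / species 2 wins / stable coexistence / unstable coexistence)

Compare the nullcline intercepts: K1/α12 = 522/1.2 = 435 > K2 = 236; K2/α21 = 236/0.902 = 262 < K1 = 522.
Since the inequalities point opposite ways, species 1 can invade but species 2 cannot.

species 1 excludes species 2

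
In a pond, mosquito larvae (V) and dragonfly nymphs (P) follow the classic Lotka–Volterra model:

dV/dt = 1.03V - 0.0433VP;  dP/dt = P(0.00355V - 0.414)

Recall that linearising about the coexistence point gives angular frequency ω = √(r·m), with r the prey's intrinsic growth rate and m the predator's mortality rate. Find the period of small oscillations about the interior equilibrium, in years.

Here r = 1.03 and m = 0.414, so r·m = 0.426.
ω = √0.426 = 0.653 per year, hence T = 2π/ω ≈ 9.62 years.

T ≈ 9.62 years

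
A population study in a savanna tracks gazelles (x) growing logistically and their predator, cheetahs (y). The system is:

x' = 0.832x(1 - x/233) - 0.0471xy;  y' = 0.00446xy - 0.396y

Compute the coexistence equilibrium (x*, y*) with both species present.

From dy/dt = 0 with y > 0: 0.00446x* = 0.396, so x* = 88.8.
Substitute into dx/dt = 0: 0.832(1 - 88.8/233) = 0.0471y*.
The bracket is 0.619, giving y* = 0.515/0.0471 = 10.9.

x* ≈ 88.8, y* ≈ 10.9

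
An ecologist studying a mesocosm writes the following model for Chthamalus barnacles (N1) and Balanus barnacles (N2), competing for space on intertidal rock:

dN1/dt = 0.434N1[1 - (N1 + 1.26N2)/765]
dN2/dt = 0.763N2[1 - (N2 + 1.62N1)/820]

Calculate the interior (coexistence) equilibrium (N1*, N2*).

Setting both brackets to zero gives the nullclines N1 + 1.26N2 = 765 and 1.62N1 + N2 = 820.
Substituting N2 = 820 - 1.62N1 into the first: N1(1 - 1.26·1.62) = 765 - 1.26·820.
So N1* = -268/-1.04 = 258, and then N2* = 820 - 1.62·258 = 403.

N1* ≈ 258, N2* ≈ 403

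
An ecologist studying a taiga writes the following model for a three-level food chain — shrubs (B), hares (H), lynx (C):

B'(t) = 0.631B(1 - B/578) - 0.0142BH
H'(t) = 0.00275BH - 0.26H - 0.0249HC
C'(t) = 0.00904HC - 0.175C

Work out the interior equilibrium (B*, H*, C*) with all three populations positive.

B* ≈ 326, H* ≈ 19.4, C* ≈ 25.6

From dC/dt = 0: 0.00904H* = 0.175, so H* = 19.4.
From dB/dt = 0: 0.631(1 - B*/578) = 0.0142·19.4, giving B* = 578·(1 - 0.436) = 326.
From dH/dt = 0: 0.00275·326 - 0.26 = 0.0249C*, so C* = 0.637/0.0249 = 25.6.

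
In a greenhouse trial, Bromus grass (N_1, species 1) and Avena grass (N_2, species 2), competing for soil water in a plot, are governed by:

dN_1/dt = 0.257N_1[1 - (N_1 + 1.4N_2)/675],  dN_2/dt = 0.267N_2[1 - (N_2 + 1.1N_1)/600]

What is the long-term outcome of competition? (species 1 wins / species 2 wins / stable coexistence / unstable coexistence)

unstable coexistence (outcome depends on initial conditions)

Compare the nullcline intercepts: K1/α12 = 675/1.4 = 482 < K2 = 600; K2/α21 = 600/1.1 = 545 < K1 = 675.
Since both are reversed, neither can invade when rare; the interior point is a saddle.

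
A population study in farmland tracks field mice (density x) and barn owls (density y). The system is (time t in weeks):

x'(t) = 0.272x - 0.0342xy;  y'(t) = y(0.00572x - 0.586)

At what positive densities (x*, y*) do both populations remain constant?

x* ≈ 102, y* ≈ 7.95

Set dy/dt = 0 with y > 0: 0.00572x - 0.586 = 0, so x* = 0.586/0.00572 = 102.
Set dx/dt = 0 with x > 0: 0.272 - 0.0342y = 0, so y* = 0.272/0.0342 = 7.95.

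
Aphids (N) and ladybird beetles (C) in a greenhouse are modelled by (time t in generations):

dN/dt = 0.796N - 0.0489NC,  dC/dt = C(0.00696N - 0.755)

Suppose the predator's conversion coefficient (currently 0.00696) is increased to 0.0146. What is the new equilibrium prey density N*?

At the interior fixed point, setting dC/dt = 0 with C > 0 fixes N* = (predator death rate)/(NC coefficient) — independent of the other coefficients.
With the change, N* = 0.755/0.0146 = 51.7; it falls from 108.

N* ≈ 51.7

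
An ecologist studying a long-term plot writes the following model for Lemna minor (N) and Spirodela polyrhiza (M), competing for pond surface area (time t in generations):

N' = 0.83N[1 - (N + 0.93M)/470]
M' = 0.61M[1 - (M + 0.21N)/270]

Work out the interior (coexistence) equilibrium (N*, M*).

N* ≈ 272, M* ≈ 213

Setting both brackets to zero gives the nullclines N + 0.93M = 470 and 0.21N + M = 270.
Substituting M = 270 - 0.21N into the first: N(1 - 0.93·0.21) = 470 - 0.93·270.
So N* = 219/0.805 = 272, and then M* = 270 - 0.21·272 = 213.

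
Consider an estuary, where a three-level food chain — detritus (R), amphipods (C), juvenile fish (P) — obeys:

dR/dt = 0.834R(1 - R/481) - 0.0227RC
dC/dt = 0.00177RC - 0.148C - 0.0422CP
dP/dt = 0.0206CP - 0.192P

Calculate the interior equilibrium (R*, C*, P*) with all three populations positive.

From dP/dt = 0: 0.0206C* = 0.192, so C* = 9.32.
From dR/dt = 0: 0.834(1 - R*/481) = 0.0227·9.32, giving R* = 481·(1 - 0.254) = 359.
From dC/dt = 0: 0.00177·359 - 0.148 = 0.0422P*, so P* = 0.487/0.0422 = 11.5.

R* ≈ 359, C* ≈ 9.32, P* ≈ 11.5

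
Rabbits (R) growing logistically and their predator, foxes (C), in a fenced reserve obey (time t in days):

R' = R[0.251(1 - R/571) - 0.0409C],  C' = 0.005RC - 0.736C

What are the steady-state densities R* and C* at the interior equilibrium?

R* ≈ 147, C* ≈ 4.55

From dC/dt = 0 with C > 0: 0.005R* = 0.736, so R* = 147.
Substitute into dR/dt = 0: 0.251(1 - 147/571) = 0.0409C*.
The bracket is 0.742, giving C* = 0.186/0.0409 = 4.55.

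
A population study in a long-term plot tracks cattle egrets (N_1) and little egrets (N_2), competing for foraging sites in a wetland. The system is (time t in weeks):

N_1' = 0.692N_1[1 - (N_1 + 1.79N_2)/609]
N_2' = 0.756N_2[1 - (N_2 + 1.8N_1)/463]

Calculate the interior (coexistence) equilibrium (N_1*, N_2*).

Setting both brackets to zero gives the nullclines N_1 + 1.79N_2 = 609 and 1.8N_1 + N_2 = 463.
Substituting N_2 = 463 - 1.8N_1 into the first: N_1(1 - 1.79·1.8) = 609 - 1.79·463.
So N_1* = -220/-2.22 = 98.9, and then N_2* = 463 - 1.8·98.9 = 285.

N_1* ≈ 98.9, N_2* ≈ 285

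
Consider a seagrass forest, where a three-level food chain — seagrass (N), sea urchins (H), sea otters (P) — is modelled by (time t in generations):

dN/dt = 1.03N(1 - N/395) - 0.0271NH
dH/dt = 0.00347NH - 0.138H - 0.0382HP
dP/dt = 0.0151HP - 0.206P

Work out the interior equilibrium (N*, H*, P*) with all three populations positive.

N* ≈ 253, H* ≈ 13.6, P* ≈ 19.4

From dP/dt = 0: 0.0151H* = 0.206, so H* = 13.6.
From dN/dt = 0: 1.03(1 - N*/395) = 0.0271·13.6, giving N* = 395·(1 - 0.359) = 253.
From dH/dt = 0: 0.00347·253 - 0.138 = 0.0382P*, so P* = 0.741/0.0382 = 19.4.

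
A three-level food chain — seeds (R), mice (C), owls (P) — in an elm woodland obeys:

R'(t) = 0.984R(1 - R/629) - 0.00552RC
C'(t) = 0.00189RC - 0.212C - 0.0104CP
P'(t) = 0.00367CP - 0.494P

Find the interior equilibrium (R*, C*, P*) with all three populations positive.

From dP/dt = 0: 0.00367C* = 0.494, so C* = 135.
From dR/dt = 0: 0.984(1 - R*/629) = 0.00552·135, giving R* = 629·(1 - 0.755) = 154.
From dC/dt = 0: 0.00189·154 - 0.212 = 0.0104P*, so P* = 0.0791/0.0104 = 7.61.

R* ≈ 154, C* ≈ 135, P* ≈ 7.61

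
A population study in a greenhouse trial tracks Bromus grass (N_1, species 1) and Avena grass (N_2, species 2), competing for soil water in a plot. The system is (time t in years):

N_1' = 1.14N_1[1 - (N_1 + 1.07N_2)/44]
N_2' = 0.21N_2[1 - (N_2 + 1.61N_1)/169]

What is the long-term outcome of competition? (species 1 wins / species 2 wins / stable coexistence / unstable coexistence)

Compare the nullcline intercepts: K1/α12 = 44/1.07 = 41.1 < K2 = 169; K2/α21 = 169/1.61 = 105 > K1 = 44.
Since the inequalities point opposite ways, species 2 can invade but species 1 cannot.

species 2 excludes species 1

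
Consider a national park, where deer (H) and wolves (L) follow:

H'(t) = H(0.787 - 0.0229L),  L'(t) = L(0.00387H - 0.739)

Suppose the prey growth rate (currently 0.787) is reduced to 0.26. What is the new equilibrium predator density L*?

L* ≈ 11.4

At the interior fixed point, setting dH/dt = 0 with H > 0 fixes L* = (prey growth rate)/(HL coefficient) — independent of the other coefficients.
With the change, L* = 0.26/0.0229 = 11.4; it falls from 34.4.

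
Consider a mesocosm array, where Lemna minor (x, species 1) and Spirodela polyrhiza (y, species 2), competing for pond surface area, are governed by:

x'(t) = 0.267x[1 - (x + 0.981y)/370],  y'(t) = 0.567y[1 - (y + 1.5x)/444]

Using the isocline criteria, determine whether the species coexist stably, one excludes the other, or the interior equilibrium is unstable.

Compare the nullcline intercepts: K1/α12 = 370/0.981 = 377 < K2 = 444; K2/α21 = 444/1.5 = 296 < K1 = 370.
Since both are reversed, neither can invade when rare; the interior point is a saddle.

unstable coexistence (outcome depends on initial conditions)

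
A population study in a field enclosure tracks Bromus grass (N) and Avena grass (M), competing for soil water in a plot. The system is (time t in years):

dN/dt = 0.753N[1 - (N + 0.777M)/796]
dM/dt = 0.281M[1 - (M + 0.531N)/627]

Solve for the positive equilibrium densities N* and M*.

Setting both brackets to zero gives the nullclines N + 0.777M = 796 and 0.531N + M = 627.
Substituting M = 627 - 0.531N into the first: N(1 - 0.777·0.531) = 796 - 0.777·627.
So N* = 309/0.587 = 526, and then M* = 627 - 0.531·526 = 348.

N* ≈ 526, M* ≈ 348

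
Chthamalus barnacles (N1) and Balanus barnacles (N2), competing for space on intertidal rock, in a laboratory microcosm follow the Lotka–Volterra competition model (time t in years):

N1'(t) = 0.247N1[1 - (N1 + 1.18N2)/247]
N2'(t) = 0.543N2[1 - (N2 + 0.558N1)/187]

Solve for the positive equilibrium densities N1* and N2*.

N1* ≈ 77.1, N2* ≈ 144

Setting both brackets to zero gives the nullclines N1 + 1.18N2 = 247 and 0.558N1 + N2 = 187.
Substituting N2 = 187 - 0.558N1 into the first: N1(1 - 1.18·0.558) = 247 - 1.18·187.
So N1* = 26.3/0.342 = 77.1, and then N2* = 187 - 0.558·77.1 = 144.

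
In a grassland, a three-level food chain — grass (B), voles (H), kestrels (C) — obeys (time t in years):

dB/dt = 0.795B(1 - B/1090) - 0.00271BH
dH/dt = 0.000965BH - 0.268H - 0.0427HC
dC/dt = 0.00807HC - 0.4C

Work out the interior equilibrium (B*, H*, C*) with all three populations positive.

B* ≈ 906, H* ≈ 49.6, C* ≈ 14.2

From dC/dt = 0: 0.00807H* = 0.4, so H* = 49.6.
From dB/dt = 0: 0.795(1 - B*/1090) = 0.00271·49.6, giving B* = 1090·(1 - 0.169) = 906.
From dH/dt = 0: 0.000965·906 - 0.268 = 0.0427C*, so C* = 0.606/0.0427 = 14.2.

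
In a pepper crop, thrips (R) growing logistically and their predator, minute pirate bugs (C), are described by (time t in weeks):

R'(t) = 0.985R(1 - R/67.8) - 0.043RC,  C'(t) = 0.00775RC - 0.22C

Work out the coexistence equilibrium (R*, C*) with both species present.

R* ≈ 28.4, C* ≈ 13.3

From dC/dt = 0 with C > 0: 0.00775R* = 0.22, so R* = 28.4.
Substitute into dR/dt = 0: 0.985(1 - 28.4/67.8) = 0.043C*.
The bracket is 0.581, giving C* = 0.573/0.043 = 13.3.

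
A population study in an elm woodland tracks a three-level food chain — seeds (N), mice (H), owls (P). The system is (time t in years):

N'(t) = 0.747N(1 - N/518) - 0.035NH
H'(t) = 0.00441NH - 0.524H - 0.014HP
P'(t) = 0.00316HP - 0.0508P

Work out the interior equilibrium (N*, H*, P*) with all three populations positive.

From dP/dt = 0: 0.00316H* = 0.0508, so H* = 16.1.
From dN/dt = 0: 0.747(1 - N*/518) = 0.035·16.1, giving N* = 518·(1 - 0.753) = 128.
From dH/dt = 0: 0.00441·128 - 0.524 = 0.014P*, so P* = 0.0397/0.014 = 2.84.

N* ≈ 128, H* ≈ 16.1, P* ≈ 2.84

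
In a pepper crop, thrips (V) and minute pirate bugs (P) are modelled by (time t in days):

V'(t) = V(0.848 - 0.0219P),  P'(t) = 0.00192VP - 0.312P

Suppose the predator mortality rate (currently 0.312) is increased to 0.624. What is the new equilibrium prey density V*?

V* ≈ 325

At the interior fixed point, setting dP/dt = 0 with P > 0 fixes V* = (predator death rate)/(VP coefficient) — independent of the other coefficients.
With the change, V* = 0.624/0.00192 = 325; it rises from 162.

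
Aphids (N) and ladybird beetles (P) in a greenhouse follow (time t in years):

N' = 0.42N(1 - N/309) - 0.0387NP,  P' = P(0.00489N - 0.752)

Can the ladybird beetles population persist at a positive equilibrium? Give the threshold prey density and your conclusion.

Threshold N = 154; K > 154, so yes, the predator persists.

The predator equation gives dP/dt > 0 only when N > 0.752/0.00489 = 154.
Without the predator, N → K = 309. Since 309 > 154, the predator can invade and persist.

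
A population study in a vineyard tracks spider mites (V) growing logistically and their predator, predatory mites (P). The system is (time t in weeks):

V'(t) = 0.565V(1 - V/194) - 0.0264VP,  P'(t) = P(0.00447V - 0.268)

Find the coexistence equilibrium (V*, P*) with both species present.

From dP/dt = 0 with P > 0: 0.00447V* = 0.268, so V* = 60.
Substitute into dV/dt = 0: 0.565(1 - 60/194) = 0.0264P*.
The bracket is 0.691, giving P* = 0.39/0.0264 = 14.8.

V* ≈ 60, P* ≈ 14.8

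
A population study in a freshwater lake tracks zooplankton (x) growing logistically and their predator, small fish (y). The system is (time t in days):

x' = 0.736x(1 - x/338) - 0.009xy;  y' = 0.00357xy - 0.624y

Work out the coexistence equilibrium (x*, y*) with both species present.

From dy/dt = 0 with y > 0: 0.00357x* = 0.624, so x* = 175.
Substitute into dx/dt = 0: 0.736(1 - 175/338) = 0.009y*.
The bracket is 0.483, giving y* = 0.355/0.009 = 39.5.

x* ≈ 175, y* ≈ 39.5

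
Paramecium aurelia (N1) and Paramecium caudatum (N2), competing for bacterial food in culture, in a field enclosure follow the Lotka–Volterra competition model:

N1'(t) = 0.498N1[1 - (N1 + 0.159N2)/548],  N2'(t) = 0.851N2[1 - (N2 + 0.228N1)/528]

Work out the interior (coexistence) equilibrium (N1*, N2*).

N1* ≈ 482, N2* ≈ 418

Setting both brackets to zero gives the nullclines N1 + 0.159N2 = 548 and 0.228N1 + N2 = 528.
Substituting N2 = 528 - 0.228N1 into the first: N1(1 - 0.159·0.228) = 548 - 0.159·528.
So N1* = 464/0.964 = 482, and then N2* = 528 - 0.228·482 = 418.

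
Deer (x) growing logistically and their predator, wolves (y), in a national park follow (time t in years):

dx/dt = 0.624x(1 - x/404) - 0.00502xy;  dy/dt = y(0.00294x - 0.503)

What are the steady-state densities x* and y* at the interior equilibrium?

From dy/dt = 0 with y > 0: 0.00294x* = 0.503, so x* = 171.
Substitute into dx/dt = 0: 0.624(1 - 171/404) = 0.00502y*.
The bracket is 0.577, giving y* = 0.36/0.00502 = 71.7.

x* ≈ 171, y* ≈ 71.7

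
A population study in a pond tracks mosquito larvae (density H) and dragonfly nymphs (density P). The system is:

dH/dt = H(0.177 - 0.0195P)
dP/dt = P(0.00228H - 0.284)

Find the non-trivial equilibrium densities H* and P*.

H* ≈ 125, P* ≈ 9.08

Set dP/dt = 0 with P > 0: 0.00228H - 0.284 = 0, so H* = 0.284/0.00228 = 125.
Set dH/dt = 0 with H > 0: 0.177 - 0.0195P = 0, so P* = 0.177/0.0195 = 9.08.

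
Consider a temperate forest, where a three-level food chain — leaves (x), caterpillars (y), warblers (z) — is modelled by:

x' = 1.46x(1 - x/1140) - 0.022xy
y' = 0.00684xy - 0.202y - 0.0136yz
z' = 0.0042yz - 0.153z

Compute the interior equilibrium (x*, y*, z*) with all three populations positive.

From dz/dt = 0: 0.0042y* = 0.153, so y* = 36.4.
From dx/dt = 0: 1.46(1 - x*/1140) = 0.022·36.4, giving x* = 1140·(1 - 0.549) = 514.
From dy/dt = 0: 0.00684·514 - 0.202 = 0.0136z*, so z* = 3.32/0.0136 = 244.

x* ≈ 514, y* ≈ 36.4, z* ≈ 244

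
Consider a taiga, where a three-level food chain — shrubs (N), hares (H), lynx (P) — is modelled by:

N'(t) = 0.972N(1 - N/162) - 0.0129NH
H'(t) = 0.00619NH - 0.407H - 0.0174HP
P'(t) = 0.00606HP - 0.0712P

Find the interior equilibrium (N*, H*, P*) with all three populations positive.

N* ≈ 137, H* ≈ 11.7, P* ≈ 25.3

From dP/dt = 0: 0.00606H* = 0.0712, so H* = 11.7.
From dN/dt = 0: 0.972(1 - N*/162) = 0.0129·11.7, giving N* = 162·(1 - 0.156) = 137.
From dH/dt = 0: 0.00619·137 - 0.407 = 0.0174P*, so P* = 0.439/0.0174 = 25.3.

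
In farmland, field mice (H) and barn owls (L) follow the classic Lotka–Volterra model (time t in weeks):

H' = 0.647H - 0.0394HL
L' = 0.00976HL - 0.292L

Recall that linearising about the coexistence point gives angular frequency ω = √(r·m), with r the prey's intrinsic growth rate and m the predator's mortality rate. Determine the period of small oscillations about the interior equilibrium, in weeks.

T ≈ 14.5 weeks

Here r = 0.647 and m = 0.292, so r·m = 0.189.
ω = √0.189 = 0.435 per week, hence T = 2π/ω ≈ 14.5 weeks.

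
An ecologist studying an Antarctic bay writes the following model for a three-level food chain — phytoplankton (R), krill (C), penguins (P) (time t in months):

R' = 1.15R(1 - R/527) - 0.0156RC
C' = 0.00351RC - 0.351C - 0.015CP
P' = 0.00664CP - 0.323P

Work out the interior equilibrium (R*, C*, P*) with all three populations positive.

From dP/dt = 0: 0.00664C* = 0.323, so C* = 48.6.
From dR/dt = 0: 1.15(1 - R*/527) = 0.0156·48.6, giving R* = 527·(1 - 0.66) = 179.
From dC/dt = 0: 0.00351·179 - 0.351 = 0.015P*, so P* = 0.278/0.015 = 18.5.

R* ≈ 179, C* ≈ 48.6, P* ≈ 18.5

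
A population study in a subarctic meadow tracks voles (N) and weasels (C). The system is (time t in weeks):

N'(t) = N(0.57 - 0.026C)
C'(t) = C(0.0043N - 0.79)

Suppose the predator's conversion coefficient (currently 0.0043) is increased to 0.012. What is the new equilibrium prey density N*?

At the interior fixed point, setting dC/dt = 0 with C > 0 fixes N* = (predator death rate)/(NC coefficient) — independent of the other coefficients.
With the change, N* = 0.79/0.012 = 65.8; it falls from 184.

N* ≈ 65.8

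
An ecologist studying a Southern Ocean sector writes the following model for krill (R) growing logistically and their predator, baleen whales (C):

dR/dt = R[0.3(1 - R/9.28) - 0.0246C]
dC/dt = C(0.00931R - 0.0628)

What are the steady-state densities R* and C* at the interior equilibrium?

From dC/dt = 0 with C > 0: 0.00931R* = 0.0628, so R* = 6.75.
Substitute into dR/dt = 0: 0.3(1 - 6.75/9.28) = 0.0246C*.
The bracket is 0.273, giving C* = 0.0819/0.0246 = 3.33.

R* ≈ 6.75, C* ≈ 3.33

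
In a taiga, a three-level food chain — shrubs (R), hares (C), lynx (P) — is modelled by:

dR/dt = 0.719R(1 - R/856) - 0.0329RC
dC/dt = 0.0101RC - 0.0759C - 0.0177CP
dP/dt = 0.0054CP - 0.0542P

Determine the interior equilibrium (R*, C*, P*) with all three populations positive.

R* ≈ 463, C* ≈ 10, P* ≈ 260

From dP/dt = 0: 0.0054C* = 0.0542, so C* = 10.
From dR/dt = 0: 0.719(1 - R*/856) = 0.0329·10, giving R* = 856·(1 - 0.459) = 463.
From dC/dt = 0: 0.0101·463 - 0.0759 = 0.0177P*, so P* = 4.6/0.0177 = 260.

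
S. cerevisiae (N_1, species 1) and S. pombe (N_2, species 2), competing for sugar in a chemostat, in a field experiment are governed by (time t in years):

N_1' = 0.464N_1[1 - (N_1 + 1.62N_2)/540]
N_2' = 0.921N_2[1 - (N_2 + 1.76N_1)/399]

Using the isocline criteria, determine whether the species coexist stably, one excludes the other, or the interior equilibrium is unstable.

Compare the nullcline intercepts: K1/α12 = 540/1.62 = 333 < K2 = 399; K2/α21 = 399/1.76 = 227 < K1 = 540.
Since both are reversed, neither can invade when rare; the interior point is a saddle.

unstable coexistence (outcome depends on initial conditions)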